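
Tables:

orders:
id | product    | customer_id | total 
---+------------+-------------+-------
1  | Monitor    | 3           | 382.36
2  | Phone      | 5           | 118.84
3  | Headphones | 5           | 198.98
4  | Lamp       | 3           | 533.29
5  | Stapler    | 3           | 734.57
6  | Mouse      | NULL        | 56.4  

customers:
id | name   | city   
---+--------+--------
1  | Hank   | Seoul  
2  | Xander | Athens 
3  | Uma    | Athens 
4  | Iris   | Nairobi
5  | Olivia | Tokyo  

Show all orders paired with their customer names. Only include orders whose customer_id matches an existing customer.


INNER JOIN keeps only orders rows whose customer_id matches an id in customers. Walk through each order:
  - order 1 (Monitor): customer_id=3 -> matches Uma
  - order 2 (Phone): customer_id=5 -> matches Olivia
  - order 3 (Headphones): customer_id=5 -> matches Olivia
  - order 4 (Lamp): customer_id=3 -> matches Uma
  - order 5 (Stapler): customer_id=3 -> matches Uma
  - order 6 (Mouse): customer_id=NULL, no match -> dropped
So 1 of 6 rows is dropped.

SQL:
SELECT a.product, b.name AS customer
FROM orders a
INNER JOIN customers b ON a.customer_id = b.id

Result:
product    | customer
-----------+---------
Monitor    | Uma     
Phone      | Olivia  
Headphones | Olivia  
Lamp       | Uma     
Stapler    | Uma     


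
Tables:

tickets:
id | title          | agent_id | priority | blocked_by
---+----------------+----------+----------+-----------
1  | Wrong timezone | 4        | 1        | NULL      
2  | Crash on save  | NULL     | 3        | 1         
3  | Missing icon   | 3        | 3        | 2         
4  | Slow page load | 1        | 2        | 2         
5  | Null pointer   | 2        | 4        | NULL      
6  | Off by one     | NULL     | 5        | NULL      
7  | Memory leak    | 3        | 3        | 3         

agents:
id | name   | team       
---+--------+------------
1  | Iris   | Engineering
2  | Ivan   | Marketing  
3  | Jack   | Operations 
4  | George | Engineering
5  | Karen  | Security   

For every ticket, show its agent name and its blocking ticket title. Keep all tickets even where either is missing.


Two LEFT JOINs from the same base table tickets: one to agents via agent_id, one to tickets itself via blocked_by. Both are LEFT so every ticket is preserved.
Match against agents:
  - ticket 1 (Wrong timezone): agent_id=4 -> matches George
  - ticket 2 (Crash on save): agent_id=NULL, no match -> kept with NULL
  - ticket 3 (Missing icon): agent_id=3 -> matches Jack
  - ticket 4 (Slow page load): agent_id=1 -> matches Iris
  - ticket 5 (Null pointer): agent_id=2 -> matches Ivan
  - ticket 6 (Off by one): agent_id=NULL, no match -> kept with NULL
  - ticket 7 (Memory leak): agent_id=3 -> matches Jack
Match against tickets (self):
  - ticket 1 (Wrong timezone): blocked_by=NULL -> NULL
  - ticket 2 (Crash on save): blocked_by=1 -> Wrong timezone
  - ticket 3 (Missing icon): blocked_by=2 -> Crash on save
  - ticket 4 (Slow page load): blocked_by=2 -> Crash on save
  - ticket 5 (Null pointer): blocked_by=NULL -> NULL
  - ticket 6 (Off by one): blocked_by=NULL -> NULL
  - ticket 7 (Memory leak): blocked_by=3 -> Missing icon

SQL:
SELECT a.title, b.name AS agent, c.title AS blocked_by
FROM tickets a
LEFT JOIN agents b ON a.agent_id = b.id
LEFT JOIN tickets c ON a.blocked_by = c.id

Result:
title          | agent  | blocked_by    
---------------+--------+---------------
Wrong timezone | George | NULL          
Crash on save  | NULL   | Wrong timezone
Missing icon   | Jack   | Crash on save 
Slow page load | Iris   | Crash on save 
Null pointer   | Ivan   | NULL          
Off by one     | NULL   | NULL          
Memory leak    | Jack   | Missing icon  


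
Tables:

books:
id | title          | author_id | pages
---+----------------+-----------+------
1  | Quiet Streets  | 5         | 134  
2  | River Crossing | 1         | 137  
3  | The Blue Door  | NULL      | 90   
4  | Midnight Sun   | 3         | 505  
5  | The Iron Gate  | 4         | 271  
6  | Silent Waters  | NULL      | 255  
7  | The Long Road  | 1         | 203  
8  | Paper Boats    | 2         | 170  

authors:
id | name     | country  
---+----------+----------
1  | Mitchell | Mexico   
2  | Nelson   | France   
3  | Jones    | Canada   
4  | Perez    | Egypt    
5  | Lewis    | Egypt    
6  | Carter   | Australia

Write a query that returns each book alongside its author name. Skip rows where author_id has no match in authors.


INNER JOIN keeps only books rows whose author_id matches an id in authors. Walk through each book:
  - book 1 (Quiet Streets): author_id=5 -> matches Lewis
  - book 2 (River Crossing): author_id=1 -> matches Mitchell
  - book 3 (The Blue Door): author_id=NULL, no match -> dropped
  - book 4 (Midnight Sun): author_id=3 -> matches Jones
  - book 5 (The Iron Gate): author_id=4 -> matches Perez
  - book 6 (Silent Waters): author_id=NULL, no match -> dropped
  - book 7 (The Long Road): author_id=1 -> matches Mitchell
  - book 8 (Paper Boats): author_id=2 -> matches Nelson
So 2 of 8 rows are dropped.

SQL:
SELECT a.title, b.name AS author
FROM books a
INNER JOIN authors b ON a.author_id = b.id

Result:
title          | author  
---------------+---------
Quiet Streets  | Lewis   
River Crossing | Mitchell
Midnight Sun   | Jones   
The Iron Gate  | Perez   
The Long Road  | Mitchell
Paper Boats    | Nelson  


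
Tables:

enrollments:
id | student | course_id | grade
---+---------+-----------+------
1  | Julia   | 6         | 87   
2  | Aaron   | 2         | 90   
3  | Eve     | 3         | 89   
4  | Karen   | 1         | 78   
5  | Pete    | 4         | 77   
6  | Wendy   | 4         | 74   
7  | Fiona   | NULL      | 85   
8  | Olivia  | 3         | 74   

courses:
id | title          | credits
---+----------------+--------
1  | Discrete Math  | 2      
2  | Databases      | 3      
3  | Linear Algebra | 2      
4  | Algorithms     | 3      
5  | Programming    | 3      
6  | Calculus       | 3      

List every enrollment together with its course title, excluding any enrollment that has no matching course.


INNER JOIN keeps only enrollments rows whose course_id matches an id in courses. Walk through each enrollment:
  - enrollment 1 (Julia): course_id=6 -> matches Calculus
  - enrollment 2 (Aaron): course_id=2 -> matches Databases
  - enrollment 3 (Eve): course_id=3 -> matches Linear Algebra
  - enrollment 4 (Karen): course_id=1 -> matches Discrete Math
  - enrollment 5 (Pete): course_id=4 -> matches Algorithms
  - enrollment 6 (Wendy): course_id=4 -> matches Algorithms
  - enrollment 7 (Fiona): course_id=NULL, no match -> dropped
  - enrollment 8 (Olivia): course_id=3 -> matches Linear Algebra
So 1 of 8 rows is dropped.

SQL:
SELECT a.student, b.title AS course
FROM enrollments a
INNER JOIN courses b ON a.course_id = b.id

Result:
student | course        
--------+---------------
Julia   | Calculus      
Aaron   | Databases     
Eve     | Linear Algebra
Karen   | Discrete Math 
Pete    | Algorithms    
Wendy   | Algorithms    
Olivia  | Linear Algebra


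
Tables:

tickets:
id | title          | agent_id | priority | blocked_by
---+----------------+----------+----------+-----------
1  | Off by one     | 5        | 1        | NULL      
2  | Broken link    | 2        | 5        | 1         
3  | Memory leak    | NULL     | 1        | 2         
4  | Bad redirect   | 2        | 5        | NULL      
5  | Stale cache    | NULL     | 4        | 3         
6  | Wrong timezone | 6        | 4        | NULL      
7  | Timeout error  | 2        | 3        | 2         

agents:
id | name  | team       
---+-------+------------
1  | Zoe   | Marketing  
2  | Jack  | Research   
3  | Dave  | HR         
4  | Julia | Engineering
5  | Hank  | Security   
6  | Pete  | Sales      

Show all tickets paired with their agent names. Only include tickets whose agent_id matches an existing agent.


INNER JOIN keeps only tickets rows whose agent_id matches an id in agents. Walk through each ticket:
  - ticket 1 (Off by one): agent_id=5 -> matches Hank
  - ticket 2 (Broken link): agent_id=2 -> matches Jack
  - ticket 3 (Memory leak): agent_id=NULL, no match -> dropped
  - ticket 4 (Bad redirect): agent_id=2 -> matches Jack
  - ticket 5 (Stale cache): agent_id=NULL, no match -> dropped
  - ticket 6 (Wrong timezone): agent_id=6 -> matches Pete
  - ticket 7 (Timeout error): agent_id=2 -> matches Jack
So 2 of 7 rows are dropped.

SQL:
SELECT a.title, b.name AS agent
FROM tickets a
INNER JOIN agents b ON a.agent_id = b.id

Result:
title          | agent
---------------+------
Off by one     | Hank 
Broken link    | Jack 
Bad redirect   | Jack 
Wrong timezone | Pete 
Timeout error  | Jack 


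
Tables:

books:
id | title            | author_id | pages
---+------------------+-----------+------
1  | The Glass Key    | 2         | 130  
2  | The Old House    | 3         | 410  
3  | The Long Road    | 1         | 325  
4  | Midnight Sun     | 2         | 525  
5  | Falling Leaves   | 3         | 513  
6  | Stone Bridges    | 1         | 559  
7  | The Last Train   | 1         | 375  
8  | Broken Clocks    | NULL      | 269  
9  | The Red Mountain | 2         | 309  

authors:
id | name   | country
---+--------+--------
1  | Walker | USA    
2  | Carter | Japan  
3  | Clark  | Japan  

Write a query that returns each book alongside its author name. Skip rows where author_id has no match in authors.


INNER JOIN keeps only books rows whose author_id matches an id in authors. Walk through each book:
  - book 1 (The Glass Key): author_id=2 -> matches Carter
  - book 2 (The Old House): author_id=3 -> matches Clark
  - book 3 (The Long Road): author_id=1 -> matches Walker
  - book 4 (Midnight Sun): author_id=2 -> matches Carter
  - book 5 (Falling Leaves): author_id=3 -> matches Clark
  - book 6 (Stone Bridges): author_id=1 -> matches Walker
  - book 7 (The Last Train): author_id=1 -> matches Walker
  - book 8 (Broken Clocks): author_id=NULL, no match -> dropped
  - book 9 (The Red Mountain): author_id=2 -> matches Carter
So 1 of 9 rows is dropped.

SQL:
SELECT a.title, b.name AS author
FROM books a
INNER JOIN authors b ON a.author_id = b.id

Result:
title            | author
-----------------+-------
The Glass Key    | Carter
The Old House    | Clark 
The Long Road    | Walker
Midnight Sun     | Carter
Falling Leaves   | Clark 
Stone Bridges    | Walker
The Last Train   | Walker
The Red Mountain | Carter


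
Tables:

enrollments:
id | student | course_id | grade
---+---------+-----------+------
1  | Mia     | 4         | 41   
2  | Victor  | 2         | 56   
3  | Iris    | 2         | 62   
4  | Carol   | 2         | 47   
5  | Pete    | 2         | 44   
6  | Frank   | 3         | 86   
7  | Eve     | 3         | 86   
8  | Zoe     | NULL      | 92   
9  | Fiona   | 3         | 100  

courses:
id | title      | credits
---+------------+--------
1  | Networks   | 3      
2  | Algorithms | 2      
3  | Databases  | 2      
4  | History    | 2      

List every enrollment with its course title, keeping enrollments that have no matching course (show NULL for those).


LEFT JOIN keeps every row from enrollments (the left table); where course_id has no match in courses, the course columns become NULL. Walk through each enrollment:
  - enrollment 1 (Mia): course_id=4 -> matches History
  - enrollment 2 (Victor): course_id=2 -> matches Algorithms
  - enrollment 3 (Iris): course_id=2 -> matches Algorithms
  - enrollment 4 (Carol): course_id=2 -> matches Algorithms
  - enrollment 5 (Pete): course_id=2 -> matches Algorithms
  - enrollment 6 (Frank): course_id=3 -> matches Databases
  - enrollment 7 (Eve): course_id=3 -> matches Databases
  - enrollment 8 (Zoe): course_id=NULL, no match -> kept with NULL
  - enrollment 9 (Fiona): course_id=3 -> matches Databases
All 9 rows appear; 1 has NULL course.

SQL:
SELECT a.student, b.title AS course
FROM enrollments a
LEFT JOIN courses b ON a.course_id = b.id

Result:
student | course    
--------+-----------
Mia     | History   
Victor  | Algorithms
Iris    | Algorithms
Carol   | Algorithms
Pete    | Algorithms
Frank   | Databases 
Eve     | Databases 
Zoe     | NULL      
Fiona   | Databases 


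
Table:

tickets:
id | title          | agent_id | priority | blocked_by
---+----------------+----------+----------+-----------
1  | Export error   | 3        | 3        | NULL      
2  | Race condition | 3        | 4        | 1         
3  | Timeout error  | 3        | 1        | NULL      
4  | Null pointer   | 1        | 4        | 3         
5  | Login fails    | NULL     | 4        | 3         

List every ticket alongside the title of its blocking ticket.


This is a self-join: tickets is joined to a second copy of itself, matching each row's blocked_by to another row's id. Use LEFT JOIN so rows with blocked_by=NULL are kept.
  - ticket 1 (Export error): blocked_by=NULL -> NULL
  - ticket 2 (Race condition): blocked_by=1 -> Export error
  - ticket 3 (Timeout error): blocked_by=NULL -> NULL
  - ticket 4 (Null pointer): blocked_by=3 -> Timeout error
  - ticket 5 (Login fails): blocked_by=3 -> Timeout error

SQL:
SELECT a.title AS item, b.title AS blocked_by
FROM tickets a
LEFT JOIN tickets b ON a.blocked_by = b.id

Result:
item           | blocked_by   
---------------+--------------
Export error   | NULL         
Race condition | Export error 
Timeout error  | NULL         
Null pointer   | Timeout error
Login fails    | Timeout error


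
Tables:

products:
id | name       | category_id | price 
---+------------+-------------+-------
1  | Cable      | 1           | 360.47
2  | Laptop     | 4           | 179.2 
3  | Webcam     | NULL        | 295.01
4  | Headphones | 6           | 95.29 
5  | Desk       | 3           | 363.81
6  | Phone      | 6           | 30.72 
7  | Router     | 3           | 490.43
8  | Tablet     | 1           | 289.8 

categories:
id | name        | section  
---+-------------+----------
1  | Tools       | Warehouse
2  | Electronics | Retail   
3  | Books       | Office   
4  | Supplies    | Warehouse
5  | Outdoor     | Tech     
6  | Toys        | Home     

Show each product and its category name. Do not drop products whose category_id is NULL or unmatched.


LEFT JOIN keeps every row from products (the left table); where category_id has no match in categories, the category columns become NULL. Walk through each product:
  - product 1 (Cable): category_id=1 -> matches Tools
  - product 2 (Laptop): category_id=4 -> matches Supplies
  - product 3 (Webcam): category_id=NULL, no match -> kept with NULL
  - product 4 (Headphones): category_id=6 -> matches Toys
  - product 5 (Desk): category_id=3 -> matches Books
  - product 6 (Phone): category_id=6 -> matches Toys
  - product 7 (Router): category_id=3 -> matches Books
  - product 8 (Tablet): category_id=1 -> matches Tools
All 8 rows appear; 1 has NULL category.

SQL:
SELECT a.name, b.name AS category
FROM products a
LEFT JOIN categories b ON a.category_id = b.id

Result:
name       | category
-----------+---------
Cable      | Tools   
Laptop     | Supplies
Webcam     | NULL    
Headphones | Toys    
Desk       | Books   
Phone      | Toys    
Router     | Books   
Tablet     | Tools   


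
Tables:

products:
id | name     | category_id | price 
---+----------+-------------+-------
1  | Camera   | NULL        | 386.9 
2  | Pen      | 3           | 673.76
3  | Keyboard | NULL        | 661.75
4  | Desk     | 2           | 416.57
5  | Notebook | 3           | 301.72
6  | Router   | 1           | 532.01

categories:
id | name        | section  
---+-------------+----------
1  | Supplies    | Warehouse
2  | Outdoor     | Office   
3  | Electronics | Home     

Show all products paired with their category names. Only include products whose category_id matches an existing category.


INNER JOIN keeps only products rows whose category_id matches an id in categories. Walk through each product:
  - product 1 (Camera): category_id=NULL, no match -> dropped
  - product 2 (Pen): category_id=3 -> matches Electronics
  - product 3 (Keyboard): category_id=NULL, no match -> dropped
  - product 4 (Desk): category_id=2 -> matches Outdoor
  - product 5 (Notebook): category_id=3 -> matches Electronics
  - product 6 (Router): category_id=1 -> matches Supplies
So 2 of 6 rows are dropped.

SQL:
SELECT a.name, b.name AS category
FROM products a
INNER JOIN categories b ON a.category_id = b.id

Result:
name     | category   
---------+------------
Pen      | Electronics
Desk     | Outdoor    
Notebook | Electronics
Router   | Supplies   


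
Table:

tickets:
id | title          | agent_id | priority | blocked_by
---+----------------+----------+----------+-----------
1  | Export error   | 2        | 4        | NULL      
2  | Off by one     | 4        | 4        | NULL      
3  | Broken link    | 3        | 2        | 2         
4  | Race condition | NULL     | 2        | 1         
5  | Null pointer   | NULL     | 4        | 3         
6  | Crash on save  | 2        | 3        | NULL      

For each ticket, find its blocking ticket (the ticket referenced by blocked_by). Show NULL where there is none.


This is a self-join: tickets is joined to a second copy of itself, matching each row's blocked_by to another row's id. Use LEFT JOIN so rows with blocked_by=NULL are kept.
  - ticket 1 (Export error): blocked_by=NULL -> NULL
  - ticket 2 (Off by one): blocked_by=NULL -> NULL
  - ticket 3 (Broken link): blocked_by=2 -> Off by one
  - ticket 4 (Race condition): blocked_by=1 -> Export error
  - ticket 5 (Null pointer): blocked_by=3 -> Broken link
  - ticket 6 (Crash on save): blocked_by=NULL -> NULL

SQL:
SELECT a.title AS item, b.title AS blocked_by
FROM tickets a
LEFT JOIN tickets b ON a.blocked_by = b.id

Result:
item           | blocked_by  
---------------+-------------
Export error   | NULL        
Off by one     | NULL        
Broken link    | Off by one  
Race condition | Export error
Null pointer   | Broken link 
Crash on save  | NULL        


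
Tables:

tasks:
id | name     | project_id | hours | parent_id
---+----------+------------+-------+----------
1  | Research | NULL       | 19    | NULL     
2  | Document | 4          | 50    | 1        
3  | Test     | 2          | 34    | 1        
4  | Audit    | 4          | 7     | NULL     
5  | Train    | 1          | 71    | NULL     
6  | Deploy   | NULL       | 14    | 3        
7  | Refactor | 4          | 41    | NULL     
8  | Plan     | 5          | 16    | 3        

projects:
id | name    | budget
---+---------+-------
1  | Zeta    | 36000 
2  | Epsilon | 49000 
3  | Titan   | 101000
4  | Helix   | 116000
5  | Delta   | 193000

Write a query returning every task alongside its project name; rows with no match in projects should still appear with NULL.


LEFT JOIN keeps every row from tasks (the left table); where project_id has no match in projects, the project columns become NULL. Walk through each task:
  - task 1 (Research): project_id=NULL, no match -> kept with NULL
  - task 2 (Document): project_id=4 -> matches Helix
  - task 3 (Test): project_id=2 -> matches Epsilon
  - task 4 (Audit): project_id=4 -> matches Helix
  - task 5 (Train): project_id=1 -> matches Zeta
  - task 6 (Deploy): project_id=NULL, no match -> kept with NULL
  - task 7 (Refactor): project_id=4 -> matches Helix
  - task 8 (Plan): project_id=5 -> matches Delta
All 8 rows appear; 2 have NULL project.

SQL:
SELECT a.name, b.name AS project
FROM tasks a
LEFT JOIN projects b ON a.project_id = b.id

Result:
name     | project
---------+--------
Research | NULL   
Document | Helix  
Test     | Epsilon
Audit    | Helix  
Train    | Zeta   
Deploy   | NULL   
Refactor | Helix  
Plan     | Delta  


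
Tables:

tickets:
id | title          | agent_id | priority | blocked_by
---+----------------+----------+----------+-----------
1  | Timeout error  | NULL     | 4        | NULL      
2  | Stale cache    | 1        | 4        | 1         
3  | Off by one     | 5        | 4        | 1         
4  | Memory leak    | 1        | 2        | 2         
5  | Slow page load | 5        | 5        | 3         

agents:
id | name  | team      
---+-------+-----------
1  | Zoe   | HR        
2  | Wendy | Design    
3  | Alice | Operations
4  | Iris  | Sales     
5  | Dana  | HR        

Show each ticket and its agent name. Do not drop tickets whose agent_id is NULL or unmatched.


LEFT JOIN keeps every row from tickets (the left table); where agent_id has no match in agents, the agent columns become NULL. Walk through each ticket:
  - ticket 1 (Timeout error): agent_id=NULL, no match -> kept with NULL
  - ticket 2 (Stale cache): agent_id=1 -> matches Zoe
  - ticket 3 (Off by one): agent_id=5 -> matches Dana
  - ticket 4 (Memory leak): agent_id=1 -> matches Zoe
  - ticket 5 (Slow page load): agent_id=5 -> matches Dana
All 5 rows appear; 1 has NULL agent.

SQL:
SELECT a.title, b.name AS agent
FROM tickets a
LEFT JOIN agents b ON a.agent_id = b.id

Result:
title          | agent
---------------+------
Timeout error  | NULL 
Stale cache    | Zoe  
Off by one     | Dana 
Memory leak    | Zoe  
Slow page load | Dana 


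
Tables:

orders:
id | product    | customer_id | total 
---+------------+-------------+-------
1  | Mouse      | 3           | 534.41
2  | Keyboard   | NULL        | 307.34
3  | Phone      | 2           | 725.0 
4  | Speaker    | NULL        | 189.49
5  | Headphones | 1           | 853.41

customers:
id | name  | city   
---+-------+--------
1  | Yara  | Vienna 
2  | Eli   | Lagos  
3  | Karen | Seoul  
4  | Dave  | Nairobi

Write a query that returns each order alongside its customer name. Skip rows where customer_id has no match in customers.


INNER JOIN keeps only orders rows whose customer_id matches an id in customers. Walk through each order:
  - order 1 (Mouse): customer_id=3 -> matches Karen
  - order 2 (Keyboard): customer_id=NULL, no match -> dropped
  - order 3 (Phone): customer_id=2 -> matches Eli
  - order 4 (Speaker): customer_id=NULL, no match -> dropped
  - order 5 (Headphones): customer_id=1 -> matches Yara
So 2 of 5 rows are dropped.

SQL:
SELECT a.product, b.name AS customer
FROM orders a
INNER JOIN customers b ON a.customer_id = b.id

Result:
product    | customer
-----------+---------
Mouse      | Karen   
Phone      | Eli     
Headphones | Yara    


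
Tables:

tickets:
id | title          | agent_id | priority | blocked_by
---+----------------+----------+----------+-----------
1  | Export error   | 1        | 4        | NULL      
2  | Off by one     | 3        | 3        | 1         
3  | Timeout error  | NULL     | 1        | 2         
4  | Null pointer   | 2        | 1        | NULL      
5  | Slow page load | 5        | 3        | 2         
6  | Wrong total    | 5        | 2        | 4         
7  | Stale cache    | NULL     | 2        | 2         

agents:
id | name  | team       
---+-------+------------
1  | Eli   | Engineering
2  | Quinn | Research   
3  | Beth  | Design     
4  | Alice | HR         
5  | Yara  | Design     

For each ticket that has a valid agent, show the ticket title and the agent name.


INNER JOIN keeps only tickets rows whose agent_id matches an id in agents. Walk through each ticket:
  - ticket 1 (Export error): agent_id=1 -> matches Eli
  - ticket 2 (Off by one): agent_id=3 -> matches Beth
  - ticket 3 (Timeout error): agent_id=NULL, no match -> dropped
  - ticket 4 (Null pointer): agent_id=2 -> matches Quinn
  - ticket 5 (Slow page load): agent_id=5 -> matches Yara
  - ticket 6 (Wrong total): agent_id=5 -> matches Yara
  - ticket 7 (Stale cache): agent_id=NULL, no match -> dropped
So 2 of 7 rows are dropped.

SQL:
SELECT a.title, b.name AS agent
FROM tickets a
INNER JOIN agents b ON a.agent_id = b.id

Result:
title          | agent
---------------+------
Export error   | Eli  
Off by one     | Beth 
Null pointer   | Quinn
Slow page load | Yara 
Wrong total    | Yara 


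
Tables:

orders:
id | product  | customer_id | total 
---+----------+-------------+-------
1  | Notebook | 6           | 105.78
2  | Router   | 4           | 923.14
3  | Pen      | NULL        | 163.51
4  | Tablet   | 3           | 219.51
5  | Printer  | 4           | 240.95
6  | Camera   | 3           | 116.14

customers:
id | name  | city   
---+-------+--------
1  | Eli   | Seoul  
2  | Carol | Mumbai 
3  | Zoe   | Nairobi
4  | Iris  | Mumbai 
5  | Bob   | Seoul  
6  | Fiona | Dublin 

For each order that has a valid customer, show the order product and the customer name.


INNER JOIN keeps only orders rows whose customer_id matches an id in customers. Walk through each order:
  - order 1 (Notebook): customer_id=6 -> matches Fiona
  - order 2 (Router): customer_id=4 -> matches Iris
  - order 3 (Pen): customer_id=NULL, no match -> dropped
  - order 4 (Tablet): customer_id=3 -> matches Zoe
  - order 5 (Printer): customer_id=4 -> matches Iris
  - order 6 (Camera): customer_id=3 -> matches Zoe
So 1 of 6 rows is dropped.

SQL:
SELECT a.product, b.name AS customer
FROM orders a
INNER JOIN customers b ON a.customer_id = b.id

Result:
product  | customer
---------+---------
Notebook | Fiona   
Router   | Iris    
Tablet   | Zoe     
Printer  | Iris    
Camera   | Zoe     


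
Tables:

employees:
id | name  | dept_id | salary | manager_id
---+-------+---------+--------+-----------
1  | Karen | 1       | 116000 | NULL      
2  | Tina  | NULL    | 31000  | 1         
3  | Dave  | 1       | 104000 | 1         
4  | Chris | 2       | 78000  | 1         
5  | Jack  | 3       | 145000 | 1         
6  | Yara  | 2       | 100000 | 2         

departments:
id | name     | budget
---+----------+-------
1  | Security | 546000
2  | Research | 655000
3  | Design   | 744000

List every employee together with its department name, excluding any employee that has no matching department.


INNER JOIN keeps only employees rows whose dept_id matches an id in departments. Walk through each employee:
  - employee 1 (Karen): dept_id=1 -> matches Security
  - employee 2 (Tina): dept_id=NULL, no match -> dropped
  - employee 3 (Dave): dept_id=1 -> matches Security
  - employee 4 (Chris): dept_id=2 -> matches Research
  - employee 5 (Jack): dept_id=3 -> matches Design
  - employee 6 (Yara): dept_id=2 -> matches Research
So 1 of 6 rows is dropped.

SQL:
SELECT a.name, b.name AS department
FROM employees a
INNER JOIN departments b ON a.dept_id = b.id

Result:
name  | department
------+-----------
Karen | Security  
Dave  | Security  
Chris | Research  
Jack  | Design    
Yara  | Research  


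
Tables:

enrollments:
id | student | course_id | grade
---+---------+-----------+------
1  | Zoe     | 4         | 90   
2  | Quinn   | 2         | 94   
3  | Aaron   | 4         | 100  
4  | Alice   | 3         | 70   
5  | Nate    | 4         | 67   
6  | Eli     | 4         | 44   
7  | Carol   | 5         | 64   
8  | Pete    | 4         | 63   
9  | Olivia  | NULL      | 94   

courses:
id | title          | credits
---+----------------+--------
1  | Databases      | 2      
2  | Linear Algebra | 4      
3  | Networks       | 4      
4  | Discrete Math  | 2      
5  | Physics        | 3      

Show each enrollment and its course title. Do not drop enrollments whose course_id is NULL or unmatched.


LEFT JOIN keeps every row from enrollments (the left table); where course_id has no match in courses, the course columns become NULL. Walk through each enrollment:
  - enrollment 1 (Zoe): course_id=4 -> matches Discrete Math
  - enrollment 2 (Quinn): course_id=2 -> matches Linear Algebra
  - enrollment 3 (Aaron): course_id=4 -> matches Discrete Math
  - enrollment 4 (Alice): course_id=3 -> matches Networks
  - enrollment 5 (Nate): course_id=4 -> matches Discrete Math
  - enrollment 6 (Eli): course_id=4 -> matches Discrete Math
  - enrollment 7 (Carol): course_id=5 -> matches Physics
  - enrollment 8 (Pete): course_id=4 -> matches Discrete Math
  - enrollment 9 (Olivia): course_id=NULL, no match -> kept with NULL
All 9 rows appear; 1 has NULL course.

SQL:
SELECT a.student, b.title AS course
FROM enrollments a
LEFT JOIN courses b ON a.course_id = b.id

Result:
student | course        
--------+---------------
Zoe     | Discrete Math 
Quinn   | Linear Algebra
Aaron   | Discrete Math 
Alice   | Networks      
Nate    | Discrete Math 
Eli     | Discrete Math 
Carol   | Physics       
Pete    | Discrete Math 
Olivia  | NULL          


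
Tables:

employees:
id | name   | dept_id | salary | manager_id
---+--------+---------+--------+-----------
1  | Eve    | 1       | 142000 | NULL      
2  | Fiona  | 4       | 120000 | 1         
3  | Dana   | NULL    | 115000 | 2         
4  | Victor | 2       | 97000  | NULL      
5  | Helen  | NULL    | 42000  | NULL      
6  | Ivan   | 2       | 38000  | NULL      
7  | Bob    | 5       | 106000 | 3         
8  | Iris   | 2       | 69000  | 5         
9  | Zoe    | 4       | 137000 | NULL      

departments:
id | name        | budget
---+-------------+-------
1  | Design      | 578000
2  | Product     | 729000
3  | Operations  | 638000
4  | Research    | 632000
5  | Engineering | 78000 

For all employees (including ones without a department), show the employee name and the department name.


LEFT JOIN keeps every row from employees (the left table); where dept_id has no match in departments, the department columns become NULL. Walk through each employee:
  - employee 1 (Eve): dept_id=1 -> matches Design
  - employee 2 (Fiona): dept_id=4 -> matches Research
  - employee 3 (Dana): dept_id=NULL, no match -> kept with NULL
  - employee 4 (Victor): dept_id=2 -> matches Product
  - employee 5 (Helen): dept_id=NULL, no match -> kept with NULL
  - employee 6 (Ivan): dept_id=2 -> matches Product
  - employee 7 (Bob): dept_id=5 -> matches Engineering
  - employee 8 (Iris): dept_id=2 -> matches Product
  - employee 9 (Zoe): dept_id=4 -> matches Research
All 9 rows appear; 2 have NULL department.

SQL:
SELECT a.name, b.name AS department
FROM employees a
LEFT JOIN departments b ON a.dept_id = b.id

Result:
name   | department 
-------+------------
Eve    | Design     
Fiona  | Research   
Dana   | NULL       
Victor | Product    
Helen  | NULL       
Ivan   | Product    
Bob    | Engineering
Iris   | Product    
Zoe    | Research   


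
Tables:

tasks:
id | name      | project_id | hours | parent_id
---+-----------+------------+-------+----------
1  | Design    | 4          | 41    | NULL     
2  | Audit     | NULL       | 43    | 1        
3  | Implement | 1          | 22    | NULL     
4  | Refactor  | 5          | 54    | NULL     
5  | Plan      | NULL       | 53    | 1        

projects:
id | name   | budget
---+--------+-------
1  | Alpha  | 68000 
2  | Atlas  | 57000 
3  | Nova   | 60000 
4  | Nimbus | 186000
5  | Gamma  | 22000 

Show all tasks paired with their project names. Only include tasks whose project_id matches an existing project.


INNER JOIN keeps only tasks rows whose project_id matches an id in projects. Walk through each task:
  - task 1 (Design): project_id=4 -> matches Nimbus
  - task 2 (Audit): project_id=NULL, no match -> dropped
  - task 3 (Implement): project_id=1 -> matches Alpha
  - task 4 (Refactor): project_id=5 -> matches Gamma
  - task 5 (Plan): project_id=NULL, no match -> dropped
So 2 of 5 rows are dropped.

SQL:
SELECT a.name, b.name AS project
FROM tasks a
INNER JOIN projects b ON a.project_id = b.id

Result:
name      | project
----------+--------
Design    | Nimbus 
Implement | Alpha  
Refactor  | Gamma  


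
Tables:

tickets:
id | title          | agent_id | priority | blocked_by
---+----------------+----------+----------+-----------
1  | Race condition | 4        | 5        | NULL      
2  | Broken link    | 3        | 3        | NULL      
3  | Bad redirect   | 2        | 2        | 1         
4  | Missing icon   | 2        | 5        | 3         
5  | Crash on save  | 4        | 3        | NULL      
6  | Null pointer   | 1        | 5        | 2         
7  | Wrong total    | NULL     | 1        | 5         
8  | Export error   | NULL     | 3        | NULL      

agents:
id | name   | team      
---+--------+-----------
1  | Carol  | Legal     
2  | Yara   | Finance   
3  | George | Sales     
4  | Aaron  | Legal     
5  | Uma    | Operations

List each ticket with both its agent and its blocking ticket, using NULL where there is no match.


Two LEFT JOINs from the same base table tickets: one to agents via agent_id, one to tickets itself via blocked_by. Both are LEFT so every ticket is preserved.
Match against agents:
  - ticket 1 (Race condition): agent_id=4 -> matches Aaron
  - ticket 2 (Broken link): agent_id=3 -> matches George
  - ticket 3 (Bad redirect): agent_id=2 -> matches Yara
  - ticket 4 (Missing icon): agent_id=2 -> matches Yara
  - ticket 5 (Crash on save): agent_id=4 -> matches Aaron
  - ticket 6 (Null pointer): agent_id=1 -> matches Carol
  - ticket 7 (Wrong total): agent_id=NULL, no match -> kept with NULL
  - ticket 8 (Export error): agent_id=NULL, no match -> kept with NULL
Match against tickets (self):
  - ticket 1 (Race condition): blocked_by=NULL -> NULL
  - ticket 2 (Broken link): blocked_by=NULL -> NULL
  - ticket 3 (Bad redirect): blocked_by=1 -> Race condition
  - ticket 4 (Missing icon): blocked_by=3 -> Bad redirect
  - ticket 5 (Crash on save): blocked_by=NULL -> NULL
  - ticket 6 (Null pointer): blocked_by=2 -> Broken link
  - ticket 7 (Wrong total): blocked_by=5 -> Crash on save
  - ticket 8 (Export error): blocked_by=NULL -> NULL

SQL:
SELECT a.title, b.name AS agent, c.title AS blocked_by
FROM tickets a
LEFT JOIN agents b ON a.agent_id = b.id
LEFT JOIN tickets c ON a.blocked_by = c.id

Result:
title          | agent  | blocked_by    
---------------+--------+---------------
Race condition | Aaron  | NULL          
Broken link    | George | NULL          
Bad redirect   | Yara   | Race condition
Missing icon   | Yara   | Bad redirect  
Crash on save  | Aaron  | NULL          
Null pointer   | Carol  | Broken link   
Wrong total    | NULL   | Crash on save 
Export error   | NULL   | NULL          


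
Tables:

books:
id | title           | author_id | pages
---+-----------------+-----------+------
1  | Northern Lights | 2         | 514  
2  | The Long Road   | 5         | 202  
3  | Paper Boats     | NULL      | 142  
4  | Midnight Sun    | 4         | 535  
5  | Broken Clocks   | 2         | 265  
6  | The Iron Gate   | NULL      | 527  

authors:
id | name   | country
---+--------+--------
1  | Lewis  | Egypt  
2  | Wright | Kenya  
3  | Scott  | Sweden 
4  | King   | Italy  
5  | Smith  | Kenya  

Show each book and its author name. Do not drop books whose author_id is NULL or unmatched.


LEFT JOIN keeps every row from books (the left table); where author_id has no match in authors, the author columns become NULL. Walk through each book:
  - book 1 (Northern Lights): author_id=2 -> matches Wright
  - book 2 (The Long Road): author_id=5 -> matches Smith
  - book 3 (Paper Boats): author_id=NULL, no match -> kept with NULL
  - book 4 (Midnight Sun): author_id=4 -> matches King
  - book 5 (Broken Clocks): author_id=2 -> matches Wright
  - book 6 (The Iron Gate): author_id=NULL, no match -> kept with NULL
All 6 rows appear; 2 have NULL author.

SQL:
SELECT a.title, b.name AS author
FROM books a
LEFT JOIN authors b ON a.author_id = b.id

Result:
title           | author
----------------+-------
Northern Lights | Wright
The Long Road   | Smith 
Paper Boats     | NULL  
Midnight Sun    | King  
Broken Clocks   | Wright
The Iron Gate   | NULL  


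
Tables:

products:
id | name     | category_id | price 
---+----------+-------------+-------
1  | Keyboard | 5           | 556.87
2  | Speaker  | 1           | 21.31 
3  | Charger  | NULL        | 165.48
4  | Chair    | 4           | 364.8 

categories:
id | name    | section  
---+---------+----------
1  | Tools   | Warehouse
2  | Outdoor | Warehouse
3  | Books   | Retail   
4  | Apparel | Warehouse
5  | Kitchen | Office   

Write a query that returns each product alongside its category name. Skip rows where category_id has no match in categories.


INNER JOIN keeps only products rows whose category_id matches an id in categories. Walk through each product:
  - product 1 (Keyboard): category_id=5 -> matches Kitchen
  - product 2 (Speaker): category_id=1 -> matches Tools
  - product 3 (Charger): category_id=NULL, no match -> dropped
  - product 4 (Chair): category_id=4 -> matches Apparel
So 1 of 4 rows is dropped.

SQL:
SELECT a.name, b.name AS category
FROM products a
INNER JOIN categories b ON a.category_id = b.id

Result:
name     | category
---------+---------
Keyboard | Kitchen 
Speaker  | Tools   
Chair    | Apparel 


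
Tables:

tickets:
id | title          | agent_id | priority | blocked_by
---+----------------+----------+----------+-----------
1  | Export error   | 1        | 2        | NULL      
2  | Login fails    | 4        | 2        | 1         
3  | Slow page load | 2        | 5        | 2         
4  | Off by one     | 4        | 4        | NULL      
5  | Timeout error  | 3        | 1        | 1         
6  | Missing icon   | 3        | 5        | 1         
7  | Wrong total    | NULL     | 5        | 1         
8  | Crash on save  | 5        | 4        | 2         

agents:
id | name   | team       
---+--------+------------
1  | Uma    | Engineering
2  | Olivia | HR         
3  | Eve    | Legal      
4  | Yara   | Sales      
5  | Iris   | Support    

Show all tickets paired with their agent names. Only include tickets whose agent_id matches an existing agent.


INNER JOIN keeps only tickets rows whose agent_id matches an id in agents. Walk through each ticket:
  - ticket 1 (Export error): agent_id=1 -> matches Uma
  - ticket 2 (Login fails): agent_id=4 -> matches Yara
  - ticket 3 (Slow page load): agent_id=2 -> matches Olivia
  - ticket 4 (Off by one): agent_id=4 -> matches Yara
  - ticket 5 (Timeout error): agent_id=3 -> matches Eve
  - ticket 6 (Missing icon): agent_id=3 -> matches Eve
  - ticket 7 (Wrong total): agent_id=NULL, no match -> dropped
  - ticket 8 (Crash on save): agent_id=5 -> matches Iris
So 1 of 8 rows is dropped.

SQL:
SELECT a.title, b.name AS agent
FROM tickets a
INNER JOIN agents b ON a.agent_id = b.id

Result:
title          | agent 
---------------+-------
Export error   | Uma   
Login fails    | Yara  
Slow page load | Olivia
Off by one     | Yara  
Timeout error  | Eve   
Missing icon   | Eve   
Crash on save  | Iris  


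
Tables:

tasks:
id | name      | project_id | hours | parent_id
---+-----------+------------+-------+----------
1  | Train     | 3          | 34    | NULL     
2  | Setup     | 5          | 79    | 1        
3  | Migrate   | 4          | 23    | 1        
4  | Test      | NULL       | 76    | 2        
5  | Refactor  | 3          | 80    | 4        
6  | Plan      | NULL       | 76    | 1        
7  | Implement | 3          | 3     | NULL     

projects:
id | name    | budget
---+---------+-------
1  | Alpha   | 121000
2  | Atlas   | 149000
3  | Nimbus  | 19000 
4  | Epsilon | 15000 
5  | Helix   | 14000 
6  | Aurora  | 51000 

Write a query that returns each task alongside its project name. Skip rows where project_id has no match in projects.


INNER JOIN keeps only tasks rows whose project_id matches an id in projects. Walk through each task:
  - task 1 (Train): project_id=3 -> matches Nimbus
  - task 2 (Setup): project_id=5 -> matches Helix
  - task 3 (Migrate): project_id=4 -> matches Epsilon
  - task 4 (Test): project_id=NULL, no match -> dropped
  - task 5 (Refactor): project_id=3 -> matches Nimbus
  - task 6 (Plan): project_id=NULL, no match -> dropped
  - task 7 (Implement): project_id=3 -> matches Nimbus
So 2 of 7 rows are dropped.

SQL:
SELECT a.name, b.name AS project
FROM tasks a
INNER JOIN projects b ON a.project_id = b.id

Result:
name      | project
----------+--------
Train     | Nimbus 
Setup     | Helix  
Migrate   | Epsilon
Refactor  | Nimbus 
Implement | Nimbus 


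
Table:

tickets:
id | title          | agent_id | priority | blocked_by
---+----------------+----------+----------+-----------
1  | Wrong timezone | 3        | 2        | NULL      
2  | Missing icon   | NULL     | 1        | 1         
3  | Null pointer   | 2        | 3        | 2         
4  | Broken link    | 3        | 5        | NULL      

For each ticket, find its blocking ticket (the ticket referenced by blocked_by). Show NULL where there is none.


This is a self-join: tickets is joined to a second copy of itself, matching each row's blocked_by to another row's id. Use LEFT JOIN so rows with blocked_by=NULL are kept.
  - ticket 1 (Wrong timezone): blocked_by=NULL -> NULL
  - ticket 2 (Missing icon): blocked_by=1 -> Wrong timezone
  - ticket 3 (Null pointer): blocked_by=2 -> Missing icon
  - ticket 4 (Broken link): blocked_by=NULL -> NULL

SQL:
SELECT a.title AS item, b.title AS blocked_by
FROM tickets a
LEFT JOIN tickets b ON a.blocked_by = b.id

Result:
item           | blocked_by    
---------------+---------------
Wrong timezone | NULL          
Missing icon   | Wrong timezone
Null pointer   | Missing icon  
Broken link    | NULL          
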